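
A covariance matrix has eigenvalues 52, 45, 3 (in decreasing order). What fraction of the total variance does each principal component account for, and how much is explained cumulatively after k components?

Step 1 — total variance = trace(Sigma) = Σ λ_i = 52 + 45 + 3 = 100.

Step 2 — fraction explained by component i = λ_i / Σ λ:
  PC1: 52/100 = 0.52
  PC2: 45/100 = 0.45
  PC3: 3/100 = 0.03

Step 3 — cumulative fraction after k components = (λ_1 + ... + λ_k) / Σ λ:
  k = 1: 52/100 = 0.52
  k = 2: (52 + 45)/100 = 97/100 = 0.97
  k = 3: (52 + 45 + 3)/100 = 100/100 = 1

Summary (fraction, with percent):

explained: PC1 0.52 (52%), PC2 0.45 (45%), PC3 0.03 (3%);  cumulative: 0.52, 0.97, 1


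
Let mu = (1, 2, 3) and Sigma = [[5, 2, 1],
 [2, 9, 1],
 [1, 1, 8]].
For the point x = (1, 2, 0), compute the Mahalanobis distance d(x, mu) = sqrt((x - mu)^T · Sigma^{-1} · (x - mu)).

Step 1 — centre the observation: (x - mu) = (0, 0, -3).

Step 2 — invert Sigma (cofactor / det for 3×3, or solve directly):
  Sigma^{-1} = [[0.2233, -0.0472, -0.022],
 [-0.0472, 0.1226, -0.0094],
 [-0.022, -0.0094, 0.1289]].

Step 3 — form the quadratic (x - mu)^T · Sigma^{-1} · (x - mu):
  Sigma^{-1} · (x - mu) = (0.066, 0.0283, -0.3868).
  (x - mu)^T · [Sigma^{-1} · (x - mu)] = (0)·(0.066) + (0)·(0.0283) + (-3)·(-0.3868) = 1.1604.

Step 4 — take square root: d = √(1.1604) ≈ 1.0772.

d(x, mu) = √(1.1604) ≈ 1.0772


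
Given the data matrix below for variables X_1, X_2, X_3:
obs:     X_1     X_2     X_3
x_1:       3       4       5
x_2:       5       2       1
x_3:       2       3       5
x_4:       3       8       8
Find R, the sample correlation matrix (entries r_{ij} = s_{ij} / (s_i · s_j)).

Step 1 — column means:
  mean(X_1) = (3 + 5 + 2 + 3) / 4 = 13/4 = 3.25
  mean(X_2) = (4 + 2 + 3 + 8) / 4 = 17/4 = 4.25
  mean(X_3) = (5 + 1 + 5 + 8) / 4 = 19/4 = 4.75

Step 2 — sample variances and covariances s[i,j] = (1/(n-1)) · Σ_k (x_{k,i} - mean_i) · (x_{k,j} - mean_j), with n-1 = 3:
  s[X_1,X_1] = ((-0.25)·(-0.25) + (1.75)·(1.75) + (-1.25)·(-1.25) + (-0.25)·(-0.25)) / 3 = 4.75/3 = 1.5833
  s[X_1,X_2] = ((-0.25)·(-0.25) + (1.75)·(-2.25) + (-1.25)·(-1.25) + (-0.25)·(3.75)) / 3 = -3.25/3 = -1.0833
  s[X_1,X_3] = ((-0.25)·(0.25) + (1.75)·(-3.75) + (-1.25)·(0.25) + (-0.25)·(3.25)) / 3 = -7.75/3 = -2.5833
  s[X_2,X_2] = ((-0.25)·(-0.25) + (-2.25)·(-2.25) + (-1.25)·(-1.25) + (3.75)·(3.75)) / 3 = 20.75/3 = 6.9167
  s[X_2,X_3] = ((-0.25)·(0.25) + (-2.25)·(-3.75) + (-1.25)·(0.25) + (3.75)·(3.25)) / 3 = 20.25/3 = 6.75
  s[X_3,X_3] = ((0.25)·(0.25) + (-3.75)·(-3.75) + (0.25)·(0.25) + (3.25)·(3.25)) / 3 = 24.75/3 = 8.25
  Sample standard deviations s_i = √(s[i,i]):
  s(X_1) = √(1.5833) = 1.2583
  s(X_2) = √(6.9167) = 2.63
  s(X_3) = √(8.25) = 2.8723

Step 3 — r_{ij} = s_{ij} / (s_i · s_j):
  r[X_1,X_1] = 1 (diagonal).
  r[X_1,X_2] = -1.0833 / (1.2583 · 2.63) = -1.0833 / 3.3093 = -0.3274
  r[X_1,X_3] = -2.5833 / (1.2583 · 2.8723) = -2.5833 / 3.6142 = -0.7148
  r[X_2,X_2] = 1 (diagonal).
  r[X_2,X_3] = 6.75 / (2.63 · 2.8723) = 6.75 / 7.554 = 0.8936
  r[X_3,X_3] = 1 (diagonal).

R is symmetric with unit diagonal. Assembling:

R = [[1, -0.3274, -0.7148],
 [-0.3274, 1, 0.8936],
 [-0.7148, 0.8936, 1]]


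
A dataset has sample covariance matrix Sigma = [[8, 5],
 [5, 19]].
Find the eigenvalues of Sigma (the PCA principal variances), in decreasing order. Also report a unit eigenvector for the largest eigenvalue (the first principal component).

Step 1 — characteristic polynomial of 2×2 Sigma:
  det(Sigma - λI) = λ² - trace · λ + det = 0.
  trace = 8 + 19 = 27, det = 8·19 - (5)² = 127.
Step 2 — discriminant:
  Δ = trace² - 4·det = 729 - 508 = 221.
Step 3 — eigenvalues:
  λ = (trace ± √Δ)/2 = (27 ± 14.8661)/2,
  λ_1 = 20.933,  λ_2 = 6.067.

Step 4 — unit eigenvector for λ_1: solve (Sigma - λ_1 I)v = 0. First row:
  (8 - 20.933)·v_x + (5)·v_y = 0, i.e. (-12.933)·v_x + (5)·v_y = 0,
  so v ∝ (b, λ_1 - a) = (5, 12.933) = u.
  ||u|| = √((5)² + (12.933)²) = √(192.2634) ≈ 13.8659,
  v_1 = u/||u|| ≈ (0.3606, 0.9327) (||v_1|| = 1).

λ_1 = 20.933,  λ_2 = 6.067;  v_1 ≈ (0.3606, 0.9327)


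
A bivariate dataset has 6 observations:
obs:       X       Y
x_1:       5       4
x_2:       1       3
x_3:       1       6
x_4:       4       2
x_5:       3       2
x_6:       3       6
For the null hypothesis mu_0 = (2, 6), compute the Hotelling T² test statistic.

Step 1 — sample mean vector:
  mean(X) = (5 + 1 + 1 + 4 + 3 + 3) / 6 = 17/6 = 2.8333
  mean(Y) = (4 + 3 + 6 + 2 + 2 + 6) / 6 = 23/6 = 3.8333
  x̄ = (2.8333, 3.8333),  deviation x̄ - mu_0 = (2.8333, 3.8333) - (2, 6) = (0.8333, -2.1667).

Step 2 — sample covariance matrix, S[i,j] = (1/(n-1)) · Σ_k (x_{k,i} - mean_i) · (x_{k,j} - mean_j), divisor n-1 = 5:
  S[X,X] = ((2.1667)·(2.1667) + (-1.8333)·(-1.8333) + (-1.8333)·(-1.8333) + (1.1667)·(1.1667) + (0.1667)·(0.1667) + (0.1667)·(0.1667)) / 5 = 12.8333/5 = 2.5667
  S[X,Y] = ((2.1667)·(0.1667) + (-1.8333)·(-0.8333) + (-1.8333)·(2.1667) + (1.1667)·(-1.8333) + (0.1667)·(-1.8333) + (0.1667)·(2.1667)) / 5 = -4.1667/5 = -0.8333
  S[Y,Y] = ((0.1667)·(0.1667) + (-0.8333)·(-0.8333) + (2.1667)·(2.1667) + (-1.8333)·(-1.8333) + (-1.8333)·(-1.8333) + (2.1667)·(2.1667)) / 5 = 16.8333/5 = 3.3667
  S = [[2.5667, -0.8333],
 [-0.8333, 3.3667]].

Step 3 — invert S. det(S) = 2.5667·3.3667 - (-0.8333)² = 7.9467.
  S^{-1} = (1/det) · [[d, -b], [-b, a]] = [[0.4237, 0.1049],
 [0.1049, 0.323]].

Step 4 — quadratic form (x̄ - mu_0)^T · S^{-1} · (x̄ - mu_0):
  S^{-1} · (x̄ - mu_0) = (0.1258, -0.6124),
  (x̄ - mu_0)^T · [...] = (0.8333)·(0.1258) + (-2.1667)·(-0.6124) = 1.4318.

Step 5 — scale by n: T² = 6 · 1.4318 = 8.5906.

T² ≈ 8.5906


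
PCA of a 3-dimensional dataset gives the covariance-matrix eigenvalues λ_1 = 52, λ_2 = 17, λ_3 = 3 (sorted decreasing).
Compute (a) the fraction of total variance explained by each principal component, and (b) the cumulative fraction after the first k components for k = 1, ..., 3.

Step 1 — total variance = trace(Sigma) = Σ λ_i = 52 + 17 + 3 = 72.

Step 2 — fraction explained by component i = λ_i / Σ λ:
  PC1: 52/72 = 0.7222
  PC2: 17/72 = 0.2361
  PC3: 3/72 = 0.0417

Step 3 — cumulative fraction after k components = (λ_1 + ... + λ_k) / Σ λ:
  k = 1: 52/72 = 0.7222
  k = 2: (52 + 17)/72 = 69/72 = 0.9583
  k = 3: (52 + 17 + 3)/72 = 72/72 = 1

Summary (fraction, with percent):

explained: PC1 0.7222 (72.22%), PC2 0.2361 (23.61%), PC3 0.0417 (4.17%);  cumulative: 0.7222, 0.9583, 1


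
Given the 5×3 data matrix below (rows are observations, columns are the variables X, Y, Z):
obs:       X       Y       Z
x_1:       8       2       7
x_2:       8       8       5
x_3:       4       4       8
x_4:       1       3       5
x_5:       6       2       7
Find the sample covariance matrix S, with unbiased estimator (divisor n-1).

Step 1 — column means:
  mean(X) = (8 + 8 + 4 + 1 + 6) / 5 = 27/5 = 5.4
  mean(Y) = (2 + 8 + 4 + 3 + 2) / 5 = 19/5 = 3.8
  mean(Z) = (7 + 5 + 8 + 5 + 7) / 5 = 32/5 = 6.4

Step 2 — sample covariance S[i,j] = (1/(n-1)) · Σ_k (x_{k,i} - mean_i) · (x_{k,j} - mean_j), with n-1 = 4.
  S[X,X] = ((2.6)·(2.6) + (2.6)·(2.6) + (-1.4)·(-1.4) + (-4.4)·(-4.4) + (0.6)·(0.6)) / 4 = 35.2/4 = 8.8
  S[X,Y] = ((2.6)·(-1.8) + (2.6)·(4.2) + (-1.4)·(0.2) + (-4.4)·(-0.8) + (0.6)·(-1.8)) / 4 = 8.4/4 = 2.1
  S[X,Z] = ((2.6)·(0.6) + (2.6)·(-1.4) + (-1.4)·(1.6) + (-4.4)·(-1.4) + (0.6)·(0.6)) / 4 = 2.2/4 = 0.55
  S[Y,Y] = ((-1.8)·(-1.8) + (4.2)·(4.2) + (0.2)·(0.2) + (-0.8)·(-0.8) + (-1.8)·(-1.8)) / 4 = 24.8/4 = 6.2
  S[Y,Z] = ((-1.8)·(0.6) + (4.2)·(-1.4) + (0.2)·(1.6) + (-0.8)·(-1.4) + (-1.8)·(0.6)) / 4 = -6.6/4 = -1.65
  S[Z,Z] = ((0.6)·(0.6) + (-1.4)·(-1.4) + (1.6)·(1.6) + (-1.4)·(-1.4) + (0.6)·(0.6)) / 4 = 7.2/4 = 1.8

S is symmetric (S[j,i] = S[i,j]). Assembling:

S = [[8.8, 2.1, 0.55],
 [2.1, 6.2, -1.65],
 [0.55, -1.65, 1.8]]


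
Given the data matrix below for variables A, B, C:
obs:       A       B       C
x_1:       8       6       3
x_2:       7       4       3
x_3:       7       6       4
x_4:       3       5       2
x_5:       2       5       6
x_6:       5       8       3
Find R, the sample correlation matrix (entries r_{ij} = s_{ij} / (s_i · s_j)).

Step 1 — column means:
  mean(A) = (8 + 7 + 7 + 3 + 2 + 5) / 6 = 32/6 = 5.3333
  mean(B) = (6 + 4 + 6 + 5 + 5 + 8) / 6 = 34/6 = 5.6667
  mean(C) = (3 + 3 + 4 + 2 + 6 + 3) / 6 = 21/6 = 3.5

Step 2 — sample variances and covariances s[i,j] = (1/(n-1)) · Σ_k (x_{k,i} - mean_i) · (x_{k,j} - mean_j), with n-1 = 5:
  s[A,A] = ((2.6667)·(2.6667) + (1.6667)·(1.6667) + (1.6667)·(1.6667) + (-2.3333)·(-2.3333) + (-3.3333)·(-3.3333) + (-0.3333)·(-0.3333)) / 5 = 29.3333/5 = 5.8667
  s[A,B] = ((2.6667)·(0.3333) + (1.6667)·(-1.6667) + (1.6667)·(0.3333) + (-2.3333)·(-0.6667) + (-3.3333)·(-0.6667) + (-0.3333)·(2.3333)) / 5 = 1.6667/5 = 0.3333
  s[A,C] = ((2.6667)·(-0.5) + (1.6667)·(-0.5) + (1.6667)·(0.5) + (-2.3333)·(-1.5) + (-3.3333)·(2.5) + (-0.3333)·(-0.5)) / 5 = -6/5 = -1.2
  s[B,B] = ((0.3333)·(0.3333) + (-1.6667)·(-1.6667) + (0.3333)·(0.3333) + (-0.6667)·(-0.6667) + (-0.6667)·(-0.6667) + (2.3333)·(2.3333)) / 5 = 9.3333/5 = 1.8667
  s[B,C] = ((0.3333)·(-0.5) + (-1.6667)·(-0.5) + (0.3333)·(0.5) + (-0.6667)·(-1.5) + (-0.6667)·(2.5) + (2.3333)·(-0.5)) / 5 = -1/5 = -0.2
  s[C,C] = ((-0.5)·(-0.5) + (-0.5)·(-0.5) + (0.5)·(0.5) + (-1.5)·(-1.5) + (2.5)·(2.5) + (-0.5)·(-0.5)) / 5 = 9.5/5 = 1.9
  Sample standard deviations s_i = √(s[i,i]):
  s(A) = √(5.8667) = 2.4221
  s(B) = √(1.8667) = 1.3663
  s(C) = √(1.9) = 1.3784

Step 3 — r_{ij} = s_{ij} / (s_i · s_j):
  r[A,A] = 1 (diagonal).
  r[A,B] = 0.3333 / (2.4221 · 1.3663) = 0.3333 / 3.3092 = 0.1007
  r[A,C] = -1.2 / (2.4221 · 1.3784) = -1.2 / 3.3387 = -0.3594
  r[B,B] = 1 (diagonal).
  r[B,C] = -0.2 / (1.3663 · 1.3784) = -0.2 / 1.8833 = -0.1062
  r[C,C] = 1 (diagonal).

R is symmetric with unit diagonal. Assembling:

R = [[1, 0.1007, -0.3594],
 [0.1007, 1, -0.1062],
 [-0.3594, -0.1062, 1]]


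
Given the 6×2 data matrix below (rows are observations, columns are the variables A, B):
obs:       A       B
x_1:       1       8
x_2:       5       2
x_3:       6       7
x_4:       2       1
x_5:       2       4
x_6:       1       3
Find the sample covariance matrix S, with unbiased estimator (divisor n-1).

Step 1 — column means:
  mean(A) = (1 + 5 + 6 + 2 + 2 + 1) / 6 = 17/6 = 2.8333
  mean(B) = (8 + 2 + 7 + 1 + 4 + 3) / 6 = 25/6 = 4.1667

Step 2 — sample covariance S[i,j] = (1/(n-1)) · Σ_k (x_{k,i} - mean_i) · (x_{k,j} - mean_j), with n-1 = 5.
  S[A,A] = ((-1.8333)·(-1.8333) + (2.1667)·(2.1667) + (3.1667)·(3.1667) + (-0.8333)·(-0.8333) + (-0.8333)·(-0.8333) + (-1.8333)·(-1.8333)) / 5 = 22.8333/5 = 4.5667
  S[A,B] = ((-1.8333)·(3.8333) + (2.1667)·(-2.1667) + (3.1667)·(2.8333) + (-0.8333)·(-3.1667) + (-0.8333)·(-0.1667) + (-1.8333)·(-1.1667)) / 5 = 2.1667/5 = 0.4333
  S[B,B] = ((3.8333)·(3.8333) + (-2.1667)·(-2.1667) + (2.8333)·(2.8333) + (-3.1667)·(-3.1667) + (-0.1667)·(-0.1667) + (-1.1667)·(-1.1667)) / 5 = 38.8333/5 = 7.7667

S is symmetric (S[j,i] = S[i,j]). Assembling:

S = [[4.5667, 0.4333],
 [0.4333, 7.7667]]


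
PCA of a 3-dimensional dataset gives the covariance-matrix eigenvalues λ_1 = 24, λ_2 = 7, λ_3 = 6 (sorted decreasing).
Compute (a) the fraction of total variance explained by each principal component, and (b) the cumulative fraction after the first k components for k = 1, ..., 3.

Step 1 — total variance = trace(Sigma) = Σ λ_i = 24 + 7 + 6 = 37.

Step 2 — fraction explained by component i = λ_i / Σ λ:
  PC1: 24/37 = 0.6486
  PC2: 7/37 = 0.1892
  PC3: 6/37 = 0.1622

Step 3 — cumulative fraction after k components = (λ_1 + ... + λ_k) / Σ λ:
  k = 1: 24/37 = 0.6486
  k = 2: (24 + 7)/37 = 31/37 = 0.8378
  k = 3: (24 + 7 + 6)/37 = 37/37 = 1

Summary (fraction, with percent):

explained: PC1 0.6486 (64.86%), PC2 0.1892 (18.92%), PC3 0.1622 (16.22%);  cumulative: 0.6486, 0.8378, 1


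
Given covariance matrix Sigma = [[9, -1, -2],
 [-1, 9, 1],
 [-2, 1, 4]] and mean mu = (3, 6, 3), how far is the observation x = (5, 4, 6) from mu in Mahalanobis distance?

Step 1 — centre the observation: (x - mu) = (2, -2, 3).

Step 2 — invert Sigma (cofactor / det for 3×3, or solve directly):
  Sigma^{-1} = [[0.1254, 0.0072, 0.0609],
 [0.0072, 0.1147, -0.0251],
 [0.0609, -0.0251, 0.2867]].

Step 3 — form the quadratic (x - mu)^T · Sigma^{-1} · (x - mu):
  Sigma^{-1} · (x - mu) = (0.4194, -0.2903, 1.0323).
  (x - mu)^T · [Sigma^{-1} · (x - mu)] = (2)·(0.4194) + (-2)·(-0.2903) + (3)·(1.0323) = 4.5161.

Step 4 — take square root: d = √(4.5161) ≈ 2.1251.

d(x, mu) = √(4.5161) ≈ 2.1251


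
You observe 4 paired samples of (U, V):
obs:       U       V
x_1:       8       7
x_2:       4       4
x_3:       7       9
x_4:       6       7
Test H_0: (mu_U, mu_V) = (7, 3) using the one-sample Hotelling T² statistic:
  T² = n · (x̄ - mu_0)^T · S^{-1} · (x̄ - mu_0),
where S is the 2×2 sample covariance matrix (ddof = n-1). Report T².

Step 1 — sample mean vector:
  mean(U) = (8 + 4 + 7 + 6) / 4 = 25/4 = 6.25
  mean(V) = (7 + 4 + 9 + 7) / 4 = 27/4 = 6.75
  x̄ = (6.25, 6.75),  deviation x̄ - mu_0 = (6.25, 6.75) - (7, 3) = (-0.75, 3.75).

Step 2 — sample covariance matrix, S[i,j] = (1/(n-1)) · Σ_k (x_{k,i} - mean_i) · (x_{k,j} - mean_j), divisor n-1 = 3:
  S[U,U] = ((1.75)·(1.75) + (-2.25)·(-2.25) + (0.75)·(0.75) + (-0.25)·(-0.25)) / 3 = 8.75/3 = 2.9167
  S[U,V] = ((1.75)·(0.25) + (-2.25)·(-2.75) + (0.75)·(2.25) + (-0.25)·(0.25)) / 3 = 8.25/3 = 2.75
  S[V,V] = ((0.25)·(0.25) + (-2.75)·(-2.75) + (2.25)·(2.25) + (0.25)·(0.25)) / 3 = 12.75/3 = 4.25
  S = [[2.9167, 2.75],
 [2.75, 4.25]].

Step 3 — invert S. det(S) = 2.9167·4.25 - (2.75)² = 4.8333.
  S^{-1} = (1/det) · [[d, -b], [-b, a]] = [[0.8793, -0.569],
 [-0.569, 0.6034]].

Step 4 — quadratic form (x̄ - mu_0)^T · S^{-1} · (x̄ - mu_0):
  S^{-1} · (x̄ - mu_0) = (-2.7931, 2.6897),
  (x̄ - mu_0)^T · [...] = (-0.75)·(-2.7931) + (3.75)·(2.6897) = 12.181.

Step 5 — scale by n: T² = 4 · 12.181 = 48.7241.

T² ≈ 48.7241


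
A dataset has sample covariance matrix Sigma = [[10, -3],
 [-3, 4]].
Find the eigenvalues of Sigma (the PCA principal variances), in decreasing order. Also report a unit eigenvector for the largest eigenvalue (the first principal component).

Step 1 — characteristic polynomial of 2×2 Sigma:
  det(Sigma - λI) = λ² - trace · λ + det = 0.
  trace = 10 + 4 = 14, det = 10·4 - (-3)² = 31.
Step 2 — discriminant:
  Δ = trace² - 4·det = 196 - 124 = 72.
Step 3 — eigenvalues:
  λ = (trace ± √Δ)/2 = (14 ± 8.4853)/2,
  λ_1 = 11.2426,  λ_2 = 2.7574.

Step 4 — unit eigenvector for λ_1: solve (Sigma - λ_1 I)v = 0. First row:
  (10 - 11.2426)·v_x + (-3)·v_y = 0, i.e. (-1.2426)·v_x + (-3)·v_y = 0,
  so v ∝ (b, λ_1 - a) = (-3, 1.2426); multiply by -1 so the first entry is positive: u = (3, -1.2426).
  ||u|| = √((3)² + (-1.2426)²) = √(10.5442) ≈ 3.2472,
  v_1 = u/||u|| ≈ (0.9239, -0.3827) (||v_1|| = 1).

λ_1 = 11.2426,  λ_2 = 2.7574;  v_1 ≈ (0.9239, -0.3827)


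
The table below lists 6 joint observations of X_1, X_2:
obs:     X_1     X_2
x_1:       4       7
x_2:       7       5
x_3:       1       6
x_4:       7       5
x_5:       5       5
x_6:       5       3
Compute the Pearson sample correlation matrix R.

Step 1 — column means:
  mean(X_1) = (4 + 7 + 1 + 7 + 5 + 5) / 6 = 29/6 = 4.8333
  mean(X_2) = (7 + 5 + 6 + 5 + 5 + 3) / 6 = 31/6 = 5.1667

Step 2 — sample variances and covariances s[i,j] = (1/(n-1)) · Σ_k (x_{k,i} - mean_i) · (x_{k,j} - mean_j), with n-1 = 5:
  s[X_1,X_1] = ((-0.8333)·(-0.8333) + (2.1667)·(2.1667) + (-3.8333)·(-3.8333) + (2.1667)·(2.1667) + (0.1667)·(0.1667) + (0.1667)·(0.1667)) / 5 = 24.8333/5 = 4.9667
  s[X_1,X_2] = ((-0.8333)·(1.8333) + (2.1667)·(-0.1667) + (-3.8333)·(0.8333) + (2.1667)·(-0.1667) + (0.1667)·(-0.1667) + (0.1667)·(-2.1667)) / 5 = -5.8333/5 = -1.1667
  s[X_2,X_2] = ((1.8333)·(1.8333) + (-0.1667)·(-0.1667) + (0.8333)·(0.8333) + (-0.1667)·(-0.1667) + (-0.1667)·(-0.1667) + (-2.1667)·(-2.1667)) / 5 = 8.8333/5 = 1.7667
  Sample standard deviations s_i = √(s[i,i]):
  s(X_1) = √(4.9667) = 2.2286
  s(X_2) = √(1.7667) = 1.3292

Step 3 — r_{ij} = s_{ij} / (s_i · s_j):
  r[X_1,X_1] = 1 (diagonal).
  r[X_1,X_2] = -1.1667 / (2.2286 · 1.3292) = -1.1667 / 2.9622 = -0.3939
  r[X_2,X_2] = 1 (diagonal).

R is symmetric with unit diagonal. Assembling:

R = [[1, -0.3939],
 [-0.3939, 1]]


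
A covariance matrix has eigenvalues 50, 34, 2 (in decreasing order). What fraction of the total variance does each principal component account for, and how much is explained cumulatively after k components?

Step 1 — total variance = trace(Sigma) = Σ λ_i = 50 + 34 + 2 = 86.

Step 2 — fraction explained by component i = λ_i / Σ λ:
  PC1: 50/86 = 0.5814
  PC2: 34/86 = 0.3953
  PC3: 2/86 = 0.0233

Step 3 — cumulative fraction after k components = (λ_1 + ... + λ_k) / Σ λ:
  k = 1: 50/86 = 0.5814
  k = 2: (50 + 34)/86 = 84/86 = 0.9767
  k = 3: (50 + 34 + 2)/86 = 86/86 = 1

Summary (fraction, with percent):

explained: PC1 0.5814 (58.14%), PC2 0.3953 (39.53%), PC3 0.0233 (2.33%);  cumulative: 0.5814, 0.9767, 1


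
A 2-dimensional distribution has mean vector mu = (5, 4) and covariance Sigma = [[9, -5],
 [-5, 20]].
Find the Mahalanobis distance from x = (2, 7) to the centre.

Step 1 — centre the observation: (x - mu) = (-3, 3).

Step 2 — invert Sigma. det(Sigma) = 9·20 - (-5)² = 155.
  Sigma^{-1} = (1/det) · [[d, -b], [-b, a]] = [[0.129, 0.0323],
 [0.0323, 0.0581]].

Step 3 — form the quadratic (x - mu)^T · Sigma^{-1} · (x - mu):
  Sigma^{-1} · (x - mu) = (-0.2903, 0.0774).
  (x - mu)^T · [Sigma^{-1} · (x - mu)] = (-3)·(-0.2903) + (3)·(0.0774) = 1.1032.

Step 4 — take square root: d = √(1.1032) ≈ 1.0503.

d(x, mu) = √(1.1032) ≈ 1.0503


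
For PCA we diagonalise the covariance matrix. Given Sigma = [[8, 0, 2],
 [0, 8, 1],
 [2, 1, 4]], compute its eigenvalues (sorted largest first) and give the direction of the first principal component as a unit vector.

Step 1 — characteristic polynomial p(λ) = det(λI - Sigma) = λ³ - tr·λ² + c_1·λ - det, where tr = trace, c_1 = sum of the principal 2×2 minors, det = det(Sigma):
  tr = 8 + 8 + 4 = 20,
  c_1 = (8·8 - (0)²) + (8·4 - (2)²) + (8·4 - (1)²) = 64 + 28 + 31 = 123,
  det = 8·(8·4 - (1)²) - (0)·((0)·4 - (1)·(2)) + (2)·((0)·(1) - 8·(2)) = 8·(31) - (0)·(-2) + (2)·(-16) = 216.
  So p(λ) = λ³ - 20λ² + 123λ - 216.
Step 2 — look for an integer root (rational root theorem: any rational root is an integer divisor of 216). Testing λ = 3:
  p(3) = 27 - 180 + 369 - 216 = 0  ✓
  Dividing out (λ - 3): p(λ) = (λ - 3)(λ² - 17λ + 72).
Step 3 — remaining eigenvalues from the quadratic λ² - 17λ + 72 = 0:
  Δ = 17² - 4·72 = 289 - 288 = 1,  λ = (17 ± √1)/2 = (17 ± 1)/2 = 9 or 8.
  Sorted: λ_1 = 9,  λ_2 = 8,  λ_3 = 3  (check: sum = 20 = tr ✓).

Step 4 — unit eigenvector for λ_1 = 9: v spans the null space of (Sigma - λ_1 I), whose rows are
  r_1 = (-1, 0, 2),  r_2 = (0, -1, 1),  r_3 = (2, 1, -5).
  v is orthogonal to every row, so take v ∝ r_1 × r_2 = ((0)·(1) - (2)·(-1), (2)·(0) - (-1)·(1), (-1)·(-1) - (0)·(0)) = (2, 1, 1).
  Let u = (2, 1, 1).
  ||u|| = √((2)² + (1)² + (1)²) = √(6) ≈ 2.4495,  v_1 = u/||u|| ≈ (0.8165, 0.4082, 0.4082) (||v_1|| = 1).

λ_1 = 9,  λ_2 = 8,  λ_3 = 3;  v_1 ≈ (0.8165, 0.4082, 0.4082)


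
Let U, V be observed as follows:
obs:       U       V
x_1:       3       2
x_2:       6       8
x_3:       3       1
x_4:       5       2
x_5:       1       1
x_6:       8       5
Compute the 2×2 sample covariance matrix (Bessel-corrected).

Step 1 — column means:
  mean(U) = (3 + 6 + 3 + 5 + 1 + 8) / 6 = 26/6 = 4.3333
  mean(V) = (2 + 8 + 1 + 2 + 1 + 5) / 6 = 19/6 = 3.1667

Step 2 — sample covariance S[i,j] = (1/(n-1)) · Σ_k (x_{k,i} - mean_i) · (x_{k,j} - mean_j), with n-1 = 5.
  S[U,U] = ((-1.3333)·(-1.3333) + (1.6667)·(1.6667) + (-1.3333)·(-1.3333) + (0.6667)·(0.6667) + (-3.3333)·(-3.3333) + (3.6667)·(3.6667)) / 5 = 31.3333/5 = 6.2667
  S[U,V] = ((-1.3333)·(-1.1667) + (1.6667)·(4.8333) + (-1.3333)·(-2.1667) + (0.6667)·(-1.1667) + (-3.3333)·(-2.1667) + (3.6667)·(1.8333)) / 5 = 25.6667/5 = 5.1333
  S[V,V] = ((-1.1667)·(-1.1667) + (4.8333)·(4.8333) + (-2.1667)·(-2.1667) + (-1.1667)·(-1.1667) + (-2.1667)·(-2.1667) + (1.8333)·(1.8333)) / 5 = 38.8333/5 = 7.7667

S is symmetric (S[j,i] = S[i,j]). Assembling:

S = [[6.2667, 5.1333],
 [5.1333, 7.7667]]


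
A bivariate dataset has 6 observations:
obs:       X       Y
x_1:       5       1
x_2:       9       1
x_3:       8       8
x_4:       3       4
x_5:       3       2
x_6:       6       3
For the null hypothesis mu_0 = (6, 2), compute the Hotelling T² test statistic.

Step 1 — sample mean vector:
  mean(X) = (5 + 9 + 8 + 3 + 3 + 6) / 6 = 34/6 = 5.6667
  mean(Y) = (1 + 1 + 8 + 4 + 2 + 3) / 6 = 19/6 = 3.1667
  x̄ = (5.6667, 3.1667),  deviation x̄ - mu_0 = (5.6667, 3.1667) - (6, 2) = (-0.3333, 1.1667).

Step 2 — sample covariance matrix, S[i,j] = (1/(n-1)) · Σ_k (x_{k,i} - mean_i) · (x_{k,j} - mean_j), divisor n-1 = 5:
  S[X,X] = ((-0.6667)·(-0.6667) + (3.3333)·(3.3333) + (2.3333)·(2.3333) + (-2.6667)·(-2.6667) + (-2.6667)·(-2.6667) + (0.3333)·(0.3333)) / 5 = 31.3333/5 = 6.2667
  S[X,Y] = ((-0.6667)·(-2.1667) + (3.3333)·(-2.1667) + (2.3333)·(4.8333) + (-2.6667)·(0.8333) + (-2.6667)·(-1.1667) + (0.3333)·(-0.1667)) / 5 = 6.3333/5 = 1.2667
  S[Y,Y] = ((-2.1667)·(-2.1667) + (-2.1667)·(-2.1667) + (4.8333)·(4.8333) + (0.8333)·(0.8333) + (-1.1667)·(-1.1667) + (-0.1667)·(-0.1667)) / 5 = 34.8333/5 = 6.9667
  S = [[6.2667, 1.2667],
 [1.2667, 6.9667]].

Step 3 — invert S. det(S) = 6.2667·6.9667 - (1.2667)² = 42.0533.
  S^{-1} = (1/det) · [[d, -b], [-b, a]] = [[0.1657, -0.0301],
 [-0.0301, 0.149]].

Step 4 — quadratic form (x̄ - mu_0)^T · S^{-1} · (x̄ - mu_0):
  S^{-1} · (x̄ - mu_0) = (-0.0904, 0.1839),
  (x̄ - mu_0)^T · [...] = (-0.3333)·(-0.0904) + (1.1667)·(0.1839) = 0.2447.

Step 5 — scale by n: T² = 6 · 0.2447 = 1.468.

T² ≈ 1.468


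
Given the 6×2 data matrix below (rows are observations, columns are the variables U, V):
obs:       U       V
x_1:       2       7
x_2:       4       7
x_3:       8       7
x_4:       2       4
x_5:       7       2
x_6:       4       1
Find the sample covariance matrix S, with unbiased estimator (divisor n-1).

Step 1 — column means:
  mean(U) = (2 + 4 + 8 + 2 + 7 + 4) / 6 = 27/6 = 4.5
  mean(V) = (7 + 7 + 7 + 4 + 2 + 1) / 6 = 28/6 = 4.6667

Step 2 — sample covariance S[i,j] = (1/(n-1)) · Σ_k (x_{k,i} - mean_i) · (x_{k,j} - mean_j), with n-1 = 5.
  S[U,U] = ((-2.5)·(-2.5) + (-0.5)·(-0.5) + (3.5)·(3.5) + (-2.5)·(-2.5) + (2.5)·(2.5) + (-0.5)·(-0.5)) / 5 = 31.5/5 = 6.3
  S[U,V] = ((-2.5)·(2.3333) + (-0.5)·(2.3333) + (3.5)·(2.3333) + (-2.5)·(-0.6667) + (2.5)·(-2.6667) + (-0.5)·(-3.6667)) / 5 = -2/5 = -0.4
  S[V,V] = ((2.3333)·(2.3333) + (2.3333)·(2.3333) + (2.3333)·(2.3333) + (-0.6667)·(-0.6667) + (-2.6667)·(-2.6667) + (-3.6667)·(-3.6667)) / 5 = 37.3333/5 = 7.4667

S is symmetric (S[j,i] = S[i,j]). Assembling:

S = [[6.3, -0.4],
 [-0.4, 7.4667]]


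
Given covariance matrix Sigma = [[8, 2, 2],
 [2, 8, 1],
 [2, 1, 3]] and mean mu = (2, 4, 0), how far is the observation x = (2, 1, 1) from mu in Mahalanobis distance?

Step 1 — centre the observation: (x - mu) = (0, -3, 1).

Step 2 — invert Sigma (cofactor / det for 3×3, or solve directly):
  Sigma^{-1} = [[0.1554, -0.027, -0.0946],
 [-0.027, 0.1351, -0.027],
 [-0.0946, -0.027, 0.4054]].

Step 3 — form the quadratic (x - mu)^T · Sigma^{-1} · (x - mu):
  Sigma^{-1} · (x - mu) = (-0.0135, -0.4324, 0.4865).
  (x - mu)^T · [Sigma^{-1} · (x - mu)] = (0)·(-0.0135) + (-3)·(-0.4324) + (1)·(0.4865) = 1.7838.

Step 4 — take square root: d = √(1.7838) ≈ 1.3356.

d(x, mu) = √(1.7838) ≈ 1.3356


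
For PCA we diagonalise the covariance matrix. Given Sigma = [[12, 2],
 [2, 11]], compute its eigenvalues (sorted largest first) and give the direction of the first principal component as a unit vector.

Step 1 — characteristic polynomial of 2×2 Sigma:
  det(Sigma - λI) = λ² - trace · λ + det = 0.
  trace = 12 + 11 = 23, det = 12·11 - (2)² = 128.
Step 2 — discriminant:
  Δ = trace² - 4·det = 529 - 512 = 17.
Step 3 — eigenvalues:
  λ = (trace ± √Δ)/2 = (23 ± 4.1231)/2,
  λ_1 = 13.5616,  λ_2 = 9.4384.

Step 4 — unit eigenvector for λ_1: solve (Sigma - λ_1 I)v = 0. First row:
  (12 - 13.5616)·v_x + (2)·v_y = 0, i.e. (-1.5616)·v_x + (2)·v_y = 0,
  so v ∝ (b, λ_1 - a) = (2, 1.5616) = u.
  ||u|| = √((2)² + (1.5616)²) = √(6.4384) ≈ 2.5374,
  v_1 = u/||u|| ≈ (0.7882, 0.6154) (||v_1|| = 1).

λ_1 = 13.5616,  λ_2 = 9.4384;  v_1 ≈ (0.7882, 0.6154)


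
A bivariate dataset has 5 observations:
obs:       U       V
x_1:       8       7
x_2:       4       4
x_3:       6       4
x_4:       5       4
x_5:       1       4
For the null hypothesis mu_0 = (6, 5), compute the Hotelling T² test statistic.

Step 1 — sample mean vector:
  mean(U) = (8 + 4 + 6 + 5 + 1) / 5 = 24/5 = 4.8
  mean(V) = (7 + 4 + 4 + 4 + 4) / 5 = 23/5 = 4.6
  x̄ = (4.8, 4.6),  deviation x̄ - mu_0 = (4.8, 4.6) - (6, 5) = (-1.2, -0.4).

Step 2 — sample covariance matrix, S[i,j] = (1/(n-1)) · Σ_k (x_{k,i} - mean_i) · (x_{k,j} - mean_j), divisor n-1 = 4:
  S[U,U] = ((3.2)·(3.2) + (-0.8)·(-0.8) + (1.2)·(1.2) + (0.2)·(0.2) + (-3.8)·(-3.8)) / 4 = 26.8/4 = 6.7
  S[U,V] = ((3.2)·(2.4) + (-0.8)·(-0.6) + (1.2)·(-0.6) + (0.2)·(-0.6) + (-3.8)·(-0.6)) / 4 = 9.6/4 = 2.4
  S[V,V] = ((2.4)·(2.4) + (-0.6)·(-0.6) + (-0.6)·(-0.6) + (-0.6)·(-0.6) + (-0.6)·(-0.6)) / 4 = 7.2/4 = 1.8
  S = [[6.7, 2.4],
 [2.4, 1.8]].

Step 3 — invert S. det(S) = 6.7·1.8 - (2.4)² = 6.3.
  S^{-1} = (1/det) · [[d, -b], [-b, a]] = [[0.2857, -0.381],
 [-0.381, 1.0635]].

Step 4 — quadratic form (x̄ - mu_0)^T · S^{-1} · (x̄ - mu_0):
  S^{-1} · (x̄ - mu_0) = (-0.1905, 0.0317),
  (x̄ - mu_0)^T · [...] = (-1.2)·(-0.1905) + (-0.4)·(0.0317) = 0.2159.

Step 5 — scale by n: T² = 5 · 0.2159 = 1.0794.

T² ≈ 1.0794


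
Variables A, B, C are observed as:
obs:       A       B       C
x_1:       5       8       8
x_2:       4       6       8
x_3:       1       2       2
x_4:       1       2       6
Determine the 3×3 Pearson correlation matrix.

Step 1 — column means:
  mean(A) = (5 + 4 + 1 + 1) / 4 = 11/4 = 2.75
  mean(B) = (8 + 6 + 2 + 2) / 4 = 18/4 = 4.5
  mean(C) = (8 + 8 + 2 + 6) / 4 = 24/4 = 6

Step 2 — sample variances and covariances s[i,j] = (1/(n-1)) · Σ_k (x_{k,i} - mean_i) · (x_{k,j} - mean_j), with n-1 = 3:
  s[A,A] = ((2.25)·(2.25) + (1.25)·(1.25) + (-1.75)·(-1.75) + (-1.75)·(-1.75)) / 3 = 12.75/3 = 4.25
  s[A,B] = ((2.25)·(3.5) + (1.25)·(1.5) + (-1.75)·(-2.5) + (-1.75)·(-2.5)) / 3 = 18.5/3 = 6.1667
  s[A,C] = ((2.25)·(2) + (1.25)·(2) + (-1.75)·(-4) + (-1.75)·(0)) / 3 = 14/3 = 4.6667
  s[B,B] = ((3.5)·(3.5) + (1.5)·(1.5) + (-2.5)·(-2.5) + (-2.5)·(-2.5)) / 3 = 27/3 = 9
  s[B,C] = ((3.5)·(2) + (1.5)·(2) + (-2.5)·(-4) + (-2.5)·(0)) / 3 = 20/3 = 6.6667
  s[C,C] = ((2)·(2) + (2)·(2) + (-4)·(-4) + (0)·(0)) / 3 = 24/3 = 8
  Sample standard deviations s_i = √(s[i,i]):
  s(A) = √(4.25) = 2.0616
  s(B) = √(9) = 3
  s(C) = √(8) = 2.8284

Step 3 — r_{ij} = s_{ij} / (s_i · s_j):
  r[A,A] = 1 (diagonal).
  r[A,B] = 6.1667 / (2.0616 · 3) = 6.1667 / 6.1847 = 0.9971
  r[A,C] = 4.6667 / (2.0616 · 2.8284) = 4.6667 / 5.831 = 0.8003
  r[B,B] = 1 (diagonal).
  r[B,C] = 6.6667 / (3 · 2.8284) = 6.6667 / 8.4853 = 0.7857
  r[C,C] = 1 (diagonal).

R is symmetric with unit diagonal. Assembling:

R = [[1, 0.9971, 0.8003],
 [0.9971, 1, 0.7857],
 [0.8003, 0.7857, 1]]


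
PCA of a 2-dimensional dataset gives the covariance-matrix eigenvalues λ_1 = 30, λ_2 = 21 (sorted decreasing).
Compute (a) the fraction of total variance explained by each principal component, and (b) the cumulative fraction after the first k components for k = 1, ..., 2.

Step 1 — total variance = trace(Sigma) = Σ λ_i = 30 + 21 = 51.

Step 2 — fraction explained by component i = λ_i / Σ λ:
  PC1: 30/51 = 0.5882
  PC2: 21/51 = 0.4118

Step 3 — cumulative fraction after k components = (λ_1 + ... + λ_k) / Σ λ:
  k = 1: 30/51 = 0.5882
  k = 2: (30 + 21)/51 = 51/51 = 1

Summary (fraction, with percent):

explained: PC1 0.5882 (58.82%), PC2 0.4118 (41.18%);  cumulative: 0.5882, 1


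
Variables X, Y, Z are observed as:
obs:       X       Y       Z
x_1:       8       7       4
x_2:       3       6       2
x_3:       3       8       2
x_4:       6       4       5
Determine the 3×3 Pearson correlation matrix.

Step 1 — column means:
  mean(X) = (8 + 3 + 3 + 6) / 4 = 20/4 = 5
  mean(Y) = (7 + 6 + 8 + 4) / 4 = 25/4 = 6.25
  mean(Z) = (4 + 2 + 2 + 5) / 4 = 13/4 = 3.25

Step 2 — sample variances and covariances s[i,j] = (1/(n-1)) · Σ_k (x_{k,i} - mean_i) · (x_{k,j} - mean_j), with n-1 = 3:
  s[X,X] = ((3)·(3) + (-2)·(-2) + (-2)·(-2) + (1)·(1)) / 3 = 18/3 = 6
  s[X,Y] = ((3)·(0.75) + (-2)·(-0.25) + (-2)·(1.75) + (1)·(-2.25)) / 3 = -3/3 = -1
  s[X,Z] = ((3)·(0.75) + (-2)·(-1.25) + (-2)·(-1.25) + (1)·(1.75)) / 3 = 9/3 = 3
  s[Y,Y] = ((0.75)·(0.75) + (-0.25)·(-0.25) + (1.75)·(1.75) + (-2.25)·(-2.25)) / 3 = 8.75/3 = 2.9167
  s[Y,Z] = ((0.75)·(0.75) + (-0.25)·(-1.25) + (1.75)·(-1.25) + (-2.25)·(1.75)) / 3 = -5.25/3 = -1.75
  s[Z,Z] = ((0.75)·(0.75) + (-1.25)·(-1.25) + (-1.25)·(-1.25) + (1.75)·(1.75)) / 3 = 6.75/3 = 2.25
  Sample standard deviations s_i = √(s[i,i]):
  s(X) = √(6) = 2.4495
  s(Y) = √(2.9167) = 1.7078
  s(Z) = √(2.25) = 1.5

Step 3 — r_{ij} = s_{ij} / (s_i · s_j):
  r[X,X] = 1 (diagonal).
  r[X,Y] = -1 / (2.4495 · 1.7078) = -1 / 4.1833 = -0.239
  r[X,Z] = 3 / (2.4495 · 1.5) = 3 / 3.6742 = 0.8165
  r[Y,Y] = 1 (diagonal).
  r[Y,Z] = -1.75 / (1.7078 · 1.5) = -1.75 / 2.5617 = -0.6831
  r[Z,Z] = 1 (diagonal).

R is symmetric with unit diagonal. Assembling:

R = [[1, -0.239, 0.8165],
 [-0.239, 1, -0.6831],
 [0.8165, -0.6831, 1]]


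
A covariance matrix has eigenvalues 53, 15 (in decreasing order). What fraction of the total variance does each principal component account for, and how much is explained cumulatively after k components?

Step 1 — total variance = trace(Sigma) = Σ λ_i = 53 + 15 = 68.

Step 2 — fraction explained by component i = λ_i / Σ λ:
  PC1: 53/68 = 0.7794
  PC2: 15/68 = 0.2206

Step 3 — cumulative fraction after k components = (λ_1 + ... + λ_k) / Σ λ:
  k = 1: 53/68 = 0.7794
  k = 2: (53 + 15)/68 = 68/68 = 1

Summary (fraction, with percent):

explained: PC1 0.7794 (77.94%), PC2 0.2206 (22.06%);  cumulative: 0.7794, 1


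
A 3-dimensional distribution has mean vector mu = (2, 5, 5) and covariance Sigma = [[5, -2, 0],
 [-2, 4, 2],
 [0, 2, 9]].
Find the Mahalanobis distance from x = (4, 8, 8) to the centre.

Step 1 — centre the observation: (x - mu) = (2, 3, 3).

Step 2 — invert Sigma (cofactor / det for 3×3, or solve directly):
  Sigma^{-1} = [[0.2581, 0.1452, -0.0323],
 [0.1452, 0.3629, -0.0806],
 [-0.0323, -0.0806, 0.129]].

Step 3 — form the quadratic (x - mu)^T · Sigma^{-1} · (x - mu):
  Sigma^{-1} · (x - mu) = (0.8548, 1.1371, 0.0806).
  (x - mu)^T · [Sigma^{-1} · (x - mu)] = (2)·(0.8548) + (3)·(1.1371) + (3)·(0.0806) = 5.3629.

Step 4 — take square root: d = √(5.3629) ≈ 2.3158.

d(x, mu) = √(5.3629) ≈ 2.3158


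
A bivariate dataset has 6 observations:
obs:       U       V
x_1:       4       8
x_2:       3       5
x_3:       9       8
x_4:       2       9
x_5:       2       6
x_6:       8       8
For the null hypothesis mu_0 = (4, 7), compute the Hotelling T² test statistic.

Step 1 — sample mean vector:
  mean(U) = (4 + 3 + 9 + 2 + 2 + 8) / 6 = 28/6 = 4.6667
  mean(V) = (8 + 5 + 8 + 9 + 6 + 8) / 6 = 44/6 = 7.3333
  x̄ = (4.6667, 7.3333),  deviation x̄ - mu_0 = (4.6667, 7.3333) - (4, 7) = (0.6667, 0.3333).

Step 2 — sample covariance matrix, S[i,j] = (1/(n-1)) · Σ_k (x_{k,i} - mean_i) · (x_{k,j} - mean_j), divisor n-1 = 5:
  S[U,U] = ((-0.6667)·(-0.6667) + (-1.6667)·(-1.6667) + (4.3333)·(4.3333) + (-2.6667)·(-2.6667) + (-2.6667)·(-2.6667) + (3.3333)·(3.3333)) / 5 = 47.3333/5 = 9.4667
  S[U,V] = ((-0.6667)·(0.6667) + (-1.6667)·(-2.3333) + (4.3333)·(0.6667) + (-2.6667)·(1.6667) + (-2.6667)·(-1.3333) + (3.3333)·(0.6667)) / 5 = 7.6667/5 = 1.5333
  S[V,V] = ((0.6667)·(0.6667) + (-2.3333)·(-2.3333) + (0.6667)·(0.6667) + (1.6667)·(1.6667) + (-1.3333)·(-1.3333) + (0.6667)·(0.6667)) / 5 = 11.3333/5 = 2.2667
  S = [[9.4667, 1.5333],
 [1.5333, 2.2667]].

Step 3 — invert S. det(S) = 9.4667·2.2667 - (1.5333)² = 19.1067.
  S^{-1} = (1/det) · [[d, -b], [-b, a]] = [[0.1186, -0.0803],
 [-0.0803, 0.4955]].

Step 4 — quadratic form (x̄ - mu_0)^T · S^{-1} · (x̄ - mu_0):
  S^{-1} · (x̄ - mu_0) = (0.0523, 0.1117),
  (x̄ - mu_0)^T · [...] = (0.6667)·(0.0523) + (0.3333)·(0.1117) = 0.0721.

Step 5 — scale by n: T² = 6 · 0.0721 = 0.4327.

T² ≈ 0.4327


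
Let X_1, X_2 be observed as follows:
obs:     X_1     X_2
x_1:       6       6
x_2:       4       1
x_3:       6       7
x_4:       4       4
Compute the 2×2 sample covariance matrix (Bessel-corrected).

Step 1 — column means:
  mean(X_1) = (6 + 4 + 6 + 4) / 4 = 20/4 = 5
  mean(X_2) = (6 + 1 + 7 + 4) / 4 = 18/4 = 4.5

Step 2 — sample covariance S[i,j] = (1/(n-1)) · Σ_k (x_{k,i} - mean_i) · (x_{k,j} - mean_j), with n-1 = 3.
  S[X_1,X_1] = ((1)·(1) + (-1)·(-1) + (1)·(1) + (-1)·(-1)) / 3 = 4/3 = 1.3333
  S[X_1,X_2] = ((1)·(1.5) + (-1)·(-3.5) + (1)·(2.5) + (-1)·(-0.5)) / 3 = 8/3 = 2.6667
  S[X_2,X_2] = ((1.5)·(1.5) + (-3.5)·(-3.5) + (2.5)·(2.5) + (-0.5)·(-0.5)) / 3 = 21/3 = 7

S is symmetric (S[j,i] = S[i,j]). Assembling:

S = [[1.3333, 2.6667],
 [2.6667, 7]]


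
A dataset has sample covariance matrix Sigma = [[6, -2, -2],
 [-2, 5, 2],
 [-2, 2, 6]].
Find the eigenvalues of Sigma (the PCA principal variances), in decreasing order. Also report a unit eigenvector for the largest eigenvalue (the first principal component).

Step 1 — characteristic polynomial p(λ) = det(λI - Sigma) = λ³ - tr·λ² + c_1·λ - det, where tr = trace, c_1 = sum of the principal 2×2 minors, det = det(Sigma):
  tr = 6 + 5 + 6 = 17,
  c_1 = (6·5 - (-2)²) + (6·6 - (-2)²) + (5·6 - (2)²) = 26 + 32 + 26 = 84,
  det = 6·(5·6 - (2)²) - (-2)·((-2)·6 - (2)·(-2)) + (-2)·((-2)·(2) - 5·(-2)) = 6·(26) - (-2)·(-8) + (-2)·(6) = 128.
  So p(λ) = λ³ - 17λ² + 84λ - 128.
Step 2 — look for an integer root (rational root theorem: any rational root is an integer divisor of 128). Testing λ = 4:
  p(4) = 64 - 272 + 336 - 128 = 0  ✓
  Dividing out (λ - 4): p(λ) = (λ - 4)(λ² - 13λ + 32).
Step 3 — remaining eigenvalues from the quadratic λ² - 13λ + 32 = 0:
  Δ = 13² - 4·32 = 169 - 128 = 41,  λ = (13 ± √41)/2 = (13 ± 6.4031)/2 ≈ 9.7016 or 3.2984.
  Sorted: λ_1 = 9.7016,  λ_2 = 4,  λ_3 = 3.2984  (check: sum = 17 = tr ✓).

Step 4 — unit eigenvector for λ_1 ≈ 9.7016: v spans the null space of (Sigma - λ_1 I), whose rows are
  r_1 = (-3.7016, -2, -2),  r_2 = (-2, -4.7016, 2),  r_3 = (-2, 2, -3.7016).
  v is orthogonal to every row, so take v ∝ r_1 × r_2 = ((-2)·(2) - (-2)·(-4.7016), (-2)·(-2) - (-3.7016)·(2), (-3.7016)·(-4.7016) - (-2)·(-2)) ≈ (-13.4031, 11.4031, 13.4031).
  Rescale (multiply by -1 so the first nonzero entry is positive): u = (13.4031, -11.4031, -13.4031).
  ||u|| = √((13.4031)² + (-11.4031)² + (-13.4031)²) = √(489.3187) ≈ 22.1205,  v_1 = u/||u|| ≈ (0.6059, -0.5155, -0.6059) (||v_1|| = 1).

λ_1 = 9.7016,  λ_2 = 4,  λ_3 = 3.2984;  v_1 ≈ (0.6059, -0.5155, -0.6059)


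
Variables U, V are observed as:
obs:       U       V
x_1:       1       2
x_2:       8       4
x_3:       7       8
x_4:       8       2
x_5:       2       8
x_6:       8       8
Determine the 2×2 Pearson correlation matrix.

Step 1 — column means:
  mean(U) = (1 + 8 + 7 + 8 + 2 + 8) / 6 = 34/6 = 5.6667
  mean(V) = (2 + 4 + 8 + 2 + 8 + 8) / 6 = 32/6 = 5.3333

Step 2 — sample variances and covariances s[i,j] = (1/(n-1)) · Σ_k (x_{k,i} - mean_i) · (x_{k,j} - mean_j), with n-1 = 5:
  s[U,U] = ((-4.6667)·(-4.6667) + (2.3333)·(2.3333) + (1.3333)·(1.3333) + (2.3333)·(2.3333) + (-3.6667)·(-3.6667) + (2.3333)·(2.3333)) / 5 = 53.3333/5 = 10.6667
  s[U,V] = ((-4.6667)·(-3.3333) + (2.3333)·(-1.3333) + (1.3333)·(2.6667) + (2.3333)·(-3.3333) + (-3.6667)·(2.6667) + (2.3333)·(2.6667)) / 5 = 4.6667/5 = 0.9333
  s[V,V] = ((-3.3333)·(-3.3333) + (-1.3333)·(-1.3333) + (2.6667)·(2.6667) + (-3.3333)·(-3.3333) + (2.6667)·(2.6667) + (2.6667)·(2.6667)) / 5 = 45.3333/5 = 9.0667
  Sample standard deviations s_i = √(s[i,i]):
  s(U) = √(10.6667) = 3.266
  s(V) = √(9.0667) = 3.0111

Step 3 — r_{ij} = s_{ij} / (s_i · s_j):
  r[U,U] = 1 (diagonal).
  r[U,V] = 0.9333 / (3.266 · 3.0111) = 0.9333 / 9.8342 = 0.0949
  r[V,V] = 1 (diagonal).

R is symmetric with unit diagonal. Assembling:

R = [[1, 0.0949],
 [0.0949, 1]]


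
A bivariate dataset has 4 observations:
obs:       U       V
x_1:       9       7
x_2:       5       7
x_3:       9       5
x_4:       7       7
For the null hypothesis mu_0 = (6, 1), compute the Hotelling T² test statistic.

Step 1 — sample mean vector:
  mean(U) = (9 + 5 + 9 + 7) / 4 = 30/4 = 7.5
  mean(V) = (7 + 7 + 5 + 7) / 4 = 26/4 = 6.5
  x̄ = (7.5, 6.5),  deviation x̄ - mu_0 = (7.5, 6.5) - (6, 1) = (1.5, 5.5).

Step 2 — sample covariance matrix, S[i,j] = (1/(n-1)) · Σ_k (x_{k,i} - mean_i) · (x_{k,j} - mean_j), divisor n-1 = 3:
  S[U,U] = ((1.5)·(1.5) + (-2.5)·(-2.5) + (1.5)·(1.5) + (-0.5)·(-0.5)) / 3 = 11/3 = 3.6667
  S[U,V] = ((1.5)·(0.5) + (-2.5)·(0.5) + (1.5)·(-1.5) + (-0.5)·(0.5)) / 3 = -3/3 = -1
  S[V,V] = ((0.5)·(0.5) + (0.5)·(0.5) + (-1.5)·(-1.5) + (0.5)·(0.5)) / 3 = 3/3 = 1
  S = [[3.6667, -1],
 [-1, 1]].

Step 3 — invert S. det(S) = 3.6667·1 - (-1)² = 2.6667.
  S^{-1} = (1/det) · [[d, -b], [-b, a]] = [[0.375, 0.375],
 [0.375, 1.375]].

Step 4 — quadratic form (x̄ - mu_0)^T · S^{-1} · (x̄ - mu_0):
  S^{-1} · (x̄ - mu_0) = (2.625, 8.125),
  (x̄ - mu_0)^T · [...] = (1.5)·(2.625) + (5.5)·(8.125) = 48.625.

Step 5 — scale by n: T² = 4 · 48.625 = 194.5.

T² ≈ 194.5


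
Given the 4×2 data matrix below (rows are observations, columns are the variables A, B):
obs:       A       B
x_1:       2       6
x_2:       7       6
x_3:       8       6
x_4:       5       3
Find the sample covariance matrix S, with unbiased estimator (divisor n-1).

Step 1 — column means:
  mean(A) = (2 + 7 + 8 + 5) / 4 = 22/4 = 5.5
  mean(B) = (6 + 6 + 6 + 3) / 4 = 21/4 = 5.25

Step 2 — sample covariance S[i,j] = (1/(n-1)) · Σ_k (x_{k,i} - mean_i) · (x_{k,j} - mean_j), with n-1 = 3.
  S[A,A] = ((-3.5)·(-3.5) + (1.5)·(1.5) + (2.5)·(2.5) + (-0.5)·(-0.5)) / 3 = 21/3 = 7
  S[A,B] = ((-3.5)·(0.75) + (1.5)·(0.75) + (2.5)·(0.75) + (-0.5)·(-2.25)) / 3 = 1.5/3 = 0.5
  S[B,B] = ((0.75)·(0.75) + (0.75)·(0.75) + (0.75)·(0.75) + (-2.25)·(-2.25)) / 3 = 6.75/3 = 2.25

S is symmetric (S[j,i] = S[i,j]). Assembling:

S = [[7, 0.5],
 [0.5, 2.25]]


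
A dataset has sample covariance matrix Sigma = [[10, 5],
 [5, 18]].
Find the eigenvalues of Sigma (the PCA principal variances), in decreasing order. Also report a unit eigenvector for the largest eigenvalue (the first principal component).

Step 1 — characteristic polynomial of 2×2 Sigma:
  det(Sigma - λI) = λ² - trace · λ + det = 0.
  trace = 10 + 18 = 28, det = 10·18 - (5)² = 155.
Step 2 — discriminant:
  Δ = trace² - 4·det = 784 - 620 = 164.
Step 3 — eigenvalues:
  λ = (trace ± √Δ)/2 = (28 ± 12.8062)/2,
  λ_1 = 20.4031,  λ_2 = 7.5969.

Step 4 — unit eigenvector for λ_1: solve (Sigma - λ_1 I)v = 0. First row:
  (10 - 20.4031)·v_x + (5)·v_y = 0, i.e. (-10.4031)·v_x + (5)·v_y = 0,
  so v ∝ (b, λ_1 - a) = (5, 10.4031) = u.
  ||u|| = √((5)² + (10.4031)²) = √(133.225) ≈ 11.5423,
  v_1 = u/||u|| ≈ (0.4332, 0.9013) (||v_1|| = 1).

λ_1 = 20.4031,  λ_2 = 7.5969;  v_1 ≈ (0.4332, 0.9013)
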